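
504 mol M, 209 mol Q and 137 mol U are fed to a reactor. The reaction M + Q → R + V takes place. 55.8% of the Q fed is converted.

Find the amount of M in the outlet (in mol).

Q reacted = 0.558 × 209 = 116.6 mol; ν_Q = −1, so ξ = 116.6/1 = 116.6 mol.
Outlet amounts (n = n₀ + ν ξ):
  M: 504 − 1(116.6) = 387.4
  Q: 209 − 1(116.6) = 92.38
  R: 0 + 1(116.6) = 116.6
  V: 0 + 1(116.6) = 116.6
  U: 137 (inert)

387 mol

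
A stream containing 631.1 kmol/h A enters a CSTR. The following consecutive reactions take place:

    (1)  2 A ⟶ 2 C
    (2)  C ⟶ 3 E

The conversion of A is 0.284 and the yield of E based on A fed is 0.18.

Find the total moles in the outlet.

707 kmol/h

Conversion of A: A consumed = 2ξ₁ = 0.284 × 631.1 → ξ₁ = 89.62 kmol/h.
Yield of E: 3ξ₂ / 631.1 = 0.18 → ξ₂ = 37.87 kmol/h.
Outlet amounts (n = n₀ + Σ ν·ξ):
  A: 631.1 − 2(89.62) = 451.9
  C: 0 + 2(89.62) − 1(37.87) = 141.4
  E: 0 + 3(37.87) = 113.6
Total out = 451.9 + 141.4 + 113.6 = 706.8 kmol/h.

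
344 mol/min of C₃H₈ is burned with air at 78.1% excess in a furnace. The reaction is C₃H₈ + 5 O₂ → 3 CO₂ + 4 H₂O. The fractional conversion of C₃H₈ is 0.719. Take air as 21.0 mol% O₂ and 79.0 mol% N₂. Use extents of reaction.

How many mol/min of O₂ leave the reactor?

1830 mol/min

Stoichiometric O₂ = 5 × 344 = 1720 mol/min; O₂ fed = 1720 × 1.781 = 3063 mol/min.
N₂ fed = 3063 × 79/21 = 11520 mol/min.
Fuel reacted = 0.719 × 344 → ξ = 247.3 mol/min.
Outlet (n = n₀ + ν ξ):
  C₃H₈: 344 − 1(247.3) = 96.66
  O₂: 3063 − 5(247.3) = 1827
  N₂: 11520 (inert)
  CO₂: 0 + 3(247.3) = 742
  H₂O: 0 + 4(247.3) = 989.3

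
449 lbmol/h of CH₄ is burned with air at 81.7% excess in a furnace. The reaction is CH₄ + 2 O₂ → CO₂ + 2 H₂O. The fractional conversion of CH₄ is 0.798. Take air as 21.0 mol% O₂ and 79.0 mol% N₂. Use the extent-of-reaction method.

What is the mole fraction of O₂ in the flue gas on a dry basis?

Stoichiometric O₂ = 2 × 449 = 898 lbmol/h; O₂ fed = 898 × 1.817 = 1632 lbmol/h.
N₂ fed = 1632 × 79/21 = 6138 lbmol/h.
Fuel reacted = 0.798 × 449 → ξ = 358.3 lbmol/h.
Outlet (n = n₀ + ν ξ):
  CH₄: 449 − 1(358.3) = 90.7
  O₂: 1632 − 2(358.3) = 915.1
  N₂: 6138 (inert)
  CO₂: 0 + 1(358.3) = 358.3
  H₂O: 0 + 2(358.3) = 716.6
Dry total = 7502 lbmol/h; y_O₂ (dry) = 915.1 / 7502 = 0.122.

0.122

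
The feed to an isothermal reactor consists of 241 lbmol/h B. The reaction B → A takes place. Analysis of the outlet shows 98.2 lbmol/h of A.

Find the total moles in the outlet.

241 lbmol/h

For A: n = n₀ + 1ξ → 98.2 = 0 + 1ξ, giving ξ = 98.2 lbmol/h.
Outlet amounts (n = n₀ + ν ξ):
  B: 241 − 1(98.2) = 142.8
  A: 0 + 1(98.2) = 98.2
Total out = 142.8 + 98.2 = 241 lbmol/h.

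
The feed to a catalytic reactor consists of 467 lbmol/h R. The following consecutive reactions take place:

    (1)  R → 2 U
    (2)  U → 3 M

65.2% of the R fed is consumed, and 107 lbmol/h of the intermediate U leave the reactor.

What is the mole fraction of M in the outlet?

Conversion of R: R consumed = 1ξ₁ = 0.652 × 467 → ξ₁ = 304.5 lbmol/h.
U balance: n_U = 0 + 2ξ₁ − 1ξ₂ = 107 → ξ₂ = (2·304.5 − 107)/1 = 502 lbmol/h.
Outlet amounts (n = n₀ + Σ ν·ξ):
  R: 467 − 1(304.5) = 162.5
  U: 0 + 2(304.5) − 1(502) = 107
  M: 0 + 3(502) = 1506
Total out = 1775 lbmol/h; y_M = 1506 / 1775 = 0.8482.

0.848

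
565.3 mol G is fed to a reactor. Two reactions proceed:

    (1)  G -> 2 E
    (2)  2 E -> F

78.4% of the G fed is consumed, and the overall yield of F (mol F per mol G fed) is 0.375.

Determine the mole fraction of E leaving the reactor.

0.581

Conversion of G: G consumed = 1ξ₁ = 0.784 × 565.3 → ξ₁ = 443.2 mol.
Yield of F: 1ξ₂ / 565.3 = 0.375 → ξ₂ = 212 mol.
Outlet amounts (n = n₀ + Σ ν·ξ):
  G: 565.3 − 1(443.2) = 122.1
  E: 0 + 2(443.2) − 2(212) = 462.4
  F: 0 + 1(212) = 212
Total out = 796.5 mol; y_E = 462.4 / 796.5 = 0.5806.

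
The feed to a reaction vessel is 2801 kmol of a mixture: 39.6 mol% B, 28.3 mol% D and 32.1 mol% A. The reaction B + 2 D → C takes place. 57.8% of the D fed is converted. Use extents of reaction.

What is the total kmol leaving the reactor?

D reacted = 0.578 × 792.7 = 458.2 kmol; ν_D = −2, so ξ = 458.2/2 = 229.1 kmol.
Outlet amounts (n = n₀ + ν ξ):
  B: 1109 − 1(229.1) = 880.1
  D: 792.7 − 2(229.1) = 334.5
  C: 0 + 1(229.1) = 229.1
  A: 899.1 (inert)
Total out = 880.1 + 334.5 + 229.1 + 899.1 = 2343 kmol.

2340 kmol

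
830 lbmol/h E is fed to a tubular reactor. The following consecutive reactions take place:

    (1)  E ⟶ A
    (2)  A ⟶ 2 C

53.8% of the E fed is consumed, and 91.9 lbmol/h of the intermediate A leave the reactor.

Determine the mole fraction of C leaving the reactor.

0.599

Conversion of E: E consumed = 1ξ₁ = 0.538 × 830 → ξ₁ = 446.5 lbmol/h.
A balance: n_A = 0 + 1ξ₁ − 1ξ₂ = 91.9 → ξ₂ = (1·446.5 − 91.9)/1 = 354.6 lbmol/h.
Outlet amounts (n = n₀ + Σ ν·ξ):
  E: 830 − 1(446.5) = 383.5
  A: 0 + 1(446.5) − 1(354.6) = 91.9
  C: 0 + 2(354.6) = 709.3
Total out = 1185 lbmol/h; y_C = 709.3 / 1185 = 0.5987.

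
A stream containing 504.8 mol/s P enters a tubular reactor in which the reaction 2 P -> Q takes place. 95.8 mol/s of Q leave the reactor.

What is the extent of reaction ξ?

ξ = 95.8 mol/s

For Q: n = n₀ + 1ξ → 95.8 = 0 + 1ξ, giving ξ = 95.8 mol/s.
Outlet amounts (n = n₀ + ν ξ):
  P: 504.8 − 2(95.8) = 313.2
  Q: 0 + 1(95.8) = 95.8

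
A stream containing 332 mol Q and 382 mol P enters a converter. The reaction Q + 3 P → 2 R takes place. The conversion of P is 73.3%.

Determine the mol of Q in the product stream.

P reacted = 0.733 × 382 = 280 mol; ν_P = −3, so ξ = 280/3 = 93.34 mol.
Outlet amounts (n = n₀ + ν ξ):
  Q: 332 − 1(93.34) = 238.7
  P: 382 − 3(93.34) = 102
  R: 0 + 2(93.34) = 186.7

239 mol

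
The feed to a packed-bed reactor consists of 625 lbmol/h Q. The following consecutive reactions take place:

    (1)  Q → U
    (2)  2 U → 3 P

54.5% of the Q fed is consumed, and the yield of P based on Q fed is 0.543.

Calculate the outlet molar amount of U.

Conversion of Q: Q consumed = 1ξ₁ = 0.545 × 625 → ξ₁ = 340.6 lbmol/h.
Yield of P: 3ξ₂ / 625 = 0.543 → ξ₂ = 113.1 lbmol/h.
Outlet amounts (n = n₀ + Σ ν·ξ):
  Q: 625 − 1(340.6) = 284.4
  U: 0 + 1(340.6) − 2(113.1) = 114.4
  P: 0 + 3(113.1) = 339.4

114 lbmol/h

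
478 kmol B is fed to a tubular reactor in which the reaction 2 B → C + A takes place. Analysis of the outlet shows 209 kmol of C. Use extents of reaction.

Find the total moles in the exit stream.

For C: n = n₀ + 1ξ → 209 = 0 + 1ξ, giving ξ = 209 kmol.
Outlet amounts (n = n₀ + ν ξ):
  B: 478 − 2(209) = 60
  C: 0 + 1(209) = 209
  A: 0 + 1(209) = 209
Total out = 60 + 209 + 209 = 478 kmol.

478 kmol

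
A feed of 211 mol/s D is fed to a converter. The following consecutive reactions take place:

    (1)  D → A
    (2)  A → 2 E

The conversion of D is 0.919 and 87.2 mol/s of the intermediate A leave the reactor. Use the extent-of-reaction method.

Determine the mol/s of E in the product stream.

Conversion of D: D consumed = 1ξ₁ = 0.919 × 211 → ξ₁ = 193.9 mol/s.
A balance: n_A = 0 + 1ξ₁ − 1ξ₂ = 87.2 → ξ₂ = (1·193.9 − 87.2)/1 = 106.7 mol/s.
Outlet amounts (n = n₀ + Σ ν·ξ):
  D: 211 − 1(193.9) = 17.09
  A: 0 + 1(193.9) − 1(106.7) = 87.2
  E: 0 + 2(106.7) = 213.4

213 mol/s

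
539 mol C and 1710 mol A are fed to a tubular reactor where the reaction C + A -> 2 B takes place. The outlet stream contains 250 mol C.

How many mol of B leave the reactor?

For C: n = n₀ − 1ξ → 250 = 539 − 1ξ, giving ξ = 289 mol.
Outlet amounts (n = n₀ + ν ξ):
  C: 539 − 1(289) = 250
  A: 1710 − 1(289) = 1421
  B: 0 + 2(289) = 578

578 mol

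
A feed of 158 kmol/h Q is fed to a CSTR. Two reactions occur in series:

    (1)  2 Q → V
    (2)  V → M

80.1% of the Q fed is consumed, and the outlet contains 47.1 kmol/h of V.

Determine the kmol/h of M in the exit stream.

Conversion of Q: Q consumed = 2ξ₁ = 0.801 × 158 → ξ₁ = 63.28 kmol/h.
V balance: n_V = 0 + 1ξ₁ − 1ξ₂ = 47.1 → ξ₂ = (1·63.28 − 47.1)/1 = 16.18 kmol/h.
Outlet amounts (n = n₀ + Σ ν·ξ):
  Q: 158 − 2(63.28) = 31.44
  V: 0 + 1(63.28) − 1(16.18) = 47.1
  M: 0 + 1(16.18) = 16.18

16.2 kmol/h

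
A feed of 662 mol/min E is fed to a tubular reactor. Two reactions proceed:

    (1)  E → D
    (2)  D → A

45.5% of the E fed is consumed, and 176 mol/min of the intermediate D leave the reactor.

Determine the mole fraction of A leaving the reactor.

Conversion of E: E consumed = 1ξ₁ = 0.455 × 662 → ξ₁ = 301.2 mol/min.
D balance: n_D = 0 + 1ξ₁ − 1ξ₂ = 176 → ξ₂ = (1·301.2 − 176)/1 = 125.2 mol/min.
Outlet amounts (n = n₀ + Σ ν·ξ):
  E: 662 − 1(301.2) = 360.8
  D: 0 + 1(301.2) − 1(125.2) = 176
  A: 0 + 1(125.2) = 125.2
Total out = 662 mol/min; y_A = 125.2 / 662 = 0.1891.

0.189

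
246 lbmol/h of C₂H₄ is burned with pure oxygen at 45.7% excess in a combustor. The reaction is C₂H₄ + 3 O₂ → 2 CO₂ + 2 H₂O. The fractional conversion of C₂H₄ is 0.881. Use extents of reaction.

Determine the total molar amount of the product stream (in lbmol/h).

1320 lbmol/h

Stoichiometric O₂ = 3 × 246 = 738 lbmol/h; O₂ fed = 738 × 1.457 = 1075 lbmol/h.
Fuel reacted = 0.881 × 246 → ξ = 216.7 lbmol/h.
Outlet (n = n₀ + ν ξ):
  C₂H₄: 246 − 1(216.7) = 29.27
  O₂: 1075 − 3(216.7) = 425.1
  CO₂: 0 + 2(216.7) = 433.5
  H₂O: 0 + 2(216.7) = 433.5
Total out = 29.27 + 425.1 + 433.5 + 433.5 = 1321 lbmol/h.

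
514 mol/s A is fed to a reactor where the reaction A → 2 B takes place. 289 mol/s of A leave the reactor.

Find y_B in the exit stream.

For A: n = n₀ − 1ξ → 289 = 514 − 1ξ, giving ξ = 225 mol/s.
Outlet amounts (n = n₀ + ν ξ):
  A: 514 − 1(225) = 289
  B: 0 + 2(225) = 450
Total out = 739 mol/s; y_B = 450 / 739 = 0.6089.

0.609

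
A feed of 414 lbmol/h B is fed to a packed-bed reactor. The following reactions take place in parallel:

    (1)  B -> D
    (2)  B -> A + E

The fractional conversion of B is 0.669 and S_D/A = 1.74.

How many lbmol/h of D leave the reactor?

176 lbmol/h

Conversion of B: B consumed = 0.669 × 414 = 277 lbmol/h = 1ξ₁ + 1ξ₂.
Selectivity: 1ξ₁ / (1ξ₂) = 1.74 → ξ₁ = 1.74 ξ₂.
Substitute: (1·1.74 + 1) ξ₂ = 277 → ξ₂ = 101.1 lbmol/h, ξ₁ = 175.9 lbmol/h.
Outlet amounts (n = n₀ + Σ ν·ξ):
  B: 414 − 1(175.9) − 1(101.1) = 137
  D: 0 + 1(175.9) = 175.9
  A: 0 + 1(101.1) = 101.1
  E: 0 + 1(101.1) = 101.1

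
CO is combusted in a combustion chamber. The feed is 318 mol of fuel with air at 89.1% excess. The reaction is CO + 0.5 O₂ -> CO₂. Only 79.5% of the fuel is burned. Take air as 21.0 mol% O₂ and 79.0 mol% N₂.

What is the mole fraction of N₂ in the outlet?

0.697

Stoichiometric O₂ = 0.5 × 318 = 159 mol; O₂ fed = 159 × 1.891 = 300.7 mol.
N₂ fed = 300.7 × 79/21 = 1131 mol.
Fuel reacted = 0.795 × 318 → ξ = 252.8 mol.
Outlet (n = n₀ + ν ξ):
  CO: 318 − 1(252.8) = 65.19
  O₂: 300.7 − 0.5(252.8) = 174.3
  N₂: 1131 (inert)
  CO₂: 0 + 1(252.8) = 252.8
Total out = 1623 mol; y_N₂ = 1131 / 1623 = 0.6968.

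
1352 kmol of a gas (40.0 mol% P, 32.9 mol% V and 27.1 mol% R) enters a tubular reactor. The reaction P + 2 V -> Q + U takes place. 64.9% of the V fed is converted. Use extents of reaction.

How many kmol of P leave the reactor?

396 kmol

V reacted = 0.649 × 444.8 = 288.7 kmol; ν_V = −2, so ξ = 288.7/2 = 144.3 kmol.
Outlet amounts (n = n₀ + ν ξ):
  P: 540.8 − 1(144.3) = 396.5
  V: 444.8 − 2(144.3) = 156.1
  Q: 0 + 1(144.3) = 144.3
  U: 0 + 1(144.3) = 144.3
  R: 366.4 (inert)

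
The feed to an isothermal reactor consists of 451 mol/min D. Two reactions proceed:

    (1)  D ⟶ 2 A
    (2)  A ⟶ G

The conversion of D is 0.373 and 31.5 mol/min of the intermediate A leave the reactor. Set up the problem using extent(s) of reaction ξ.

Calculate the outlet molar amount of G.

Conversion of D: D consumed = 1ξ₁ = 0.373 × 451 → ξ₁ = 168.2 mol/min.
A balance: n_A = 0 + 2ξ₁ − 1ξ₂ = 31.5 → ξ₂ = (2·168.2 − 31.5)/1 = 304.9 mol/min.
Outlet amounts (n = n₀ + Σ ν·ξ):
  D: 451 − 1(168.2) = 282.8
  A: 0 + 2(168.2) − 1(304.9) = 31.5
  G: 0 + 1(304.9) = 304.9

305 mol/min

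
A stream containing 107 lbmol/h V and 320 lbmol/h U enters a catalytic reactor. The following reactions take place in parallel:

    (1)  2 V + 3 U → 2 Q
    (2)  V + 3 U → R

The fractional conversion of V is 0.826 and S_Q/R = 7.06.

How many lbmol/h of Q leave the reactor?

Conversion of V: V consumed = 0.826 × 107 = 88.38 lbmol/h = 2ξ₁ + 1ξ₂.
Selectivity: 2ξ₁ / (1ξ₂) = 7.06 → ξ₁ = 3.53 ξ₂.
Substitute: (2·3.53 + 1) ξ₂ = 88.38 → ξ₂ = 10.97 lbmol/h, ξ₁ = 38.71 lbmol/h.
Outlet amounts (n = n₀ + Σ ν·ξ):
  V: 107 − 2(38.71) − 1(10.97) = 18.62
  U: 320 − 3(38.71) − 3(10.97) = 171
  Q: 0 + 2(38.71) = 77.42
  R: 0 + 1(10.97) = 10.97

77.4 lbmol/h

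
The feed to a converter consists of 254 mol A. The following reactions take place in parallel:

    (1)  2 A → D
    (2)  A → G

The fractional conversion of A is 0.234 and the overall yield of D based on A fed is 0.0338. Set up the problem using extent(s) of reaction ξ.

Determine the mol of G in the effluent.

Yield of D: 1ξ₁ / 254 = 0.0338 → ξ₁ = 8.585 mol.
Conversion of A: 2ξ₁ + 1ξ₂ = 0.234 × 254 = 59.44 → ξ₂ = 42.27 mol.
Outlet amounts (n = n₀ + Σ ν·ξ):
  A: 254 − 2(8.585) − 1(42.27) = 194.6
  D: 0 + 1(8.585) = 8.585
  G: 0 + 1(42.27) = 42.27

42.3 mol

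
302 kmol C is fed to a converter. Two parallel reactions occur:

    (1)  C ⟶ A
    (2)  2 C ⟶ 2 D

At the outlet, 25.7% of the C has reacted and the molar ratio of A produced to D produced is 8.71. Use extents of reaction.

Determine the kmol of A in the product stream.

69.6 kmol

Conversion of C: C consumed = 0.257 × 302 = 77.61 kmol = 1ξ₁ + 2ξ₂.
Selectivity: 1ξ₁ / (2ξ₂) = 8.71 → ξ₁ = 17.42 ξ₂.
Substitute: (1·17.42 + 2) ξ₂ = 77.61 → ξ₂ = 3.997 kmol, ξ₁ = 69.62 kmol.
Outlet amounts (n = n₀ + Σ ν·ξ):
  C: 302 − 1(69.62) − 2(3.997) = 224.4
  A: 0 + 1(69.62) = 69.62
  D: 0 + 2(3.997) = 7.993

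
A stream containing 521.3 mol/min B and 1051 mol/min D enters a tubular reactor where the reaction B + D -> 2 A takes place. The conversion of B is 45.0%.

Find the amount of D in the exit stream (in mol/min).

B reacted = 0.45 × 521.3 = 234.6 mol/min; ν_B = −1, so ξ = 234.6/1 = 234.6 mol/min.
Outlet amounts (n = n₀ + ν ξ):
  B: 521.3 − 1(234.6) = 286.7
  D: 1051 − 1(234.6) = 816.4
  A: 0 + 2(234.6) = 469.2

816 mol/min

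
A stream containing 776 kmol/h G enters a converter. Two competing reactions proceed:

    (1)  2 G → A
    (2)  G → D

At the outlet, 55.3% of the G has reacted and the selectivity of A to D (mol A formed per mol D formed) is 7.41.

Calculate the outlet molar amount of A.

Conversion of G: G consumed = 0.553 × 776 = 429.1 kmol/h = 2ξ₁ + 1ξ₂.
Selectivity: 1ξ₁ / (1ξ₂) = 7.41 → ξ₁ = 7.41 ξ₂.
Substitute: (2·7.41 + 1) ξ₂ = 429.1 → ξ₂ = 27.13 kmol/h, ξ₁ = 201 kmol/h.
Outlet amounts (n = n₀ + Σ ν·ξ):
  G: 776 − 2(201) − 1(27.13) = 346.9
  A: 0 + 1(201) = 201
  D: 0 + 1(27.13) = 27.13

201 kmol/h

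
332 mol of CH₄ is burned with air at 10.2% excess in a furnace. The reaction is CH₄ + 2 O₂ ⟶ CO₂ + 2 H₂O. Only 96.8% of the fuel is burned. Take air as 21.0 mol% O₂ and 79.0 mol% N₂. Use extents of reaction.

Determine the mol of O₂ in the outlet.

Stoichiometric O₂ = 2 × 332 = 664 mol; O₂ fed = 664 × 1.102 = 731.7 mol.
N₂ fed = 731.7 × 79/21 = 2753 mol.
Fuel reacted = 0.968 × 332 → ξ = 321.4 mol.
Outlet (n = n₀ + ν ξ):
  CH₄: 332 − 1(321.4) = 10.62
  O₂: 731.7 − 2(321.4) = 88.98
  N₂: 2753 (inert)
  CO₂: 0 + 1(321.4) = 321.4
  H₂O: 0 + 2(321.4) = 642.8

89 mol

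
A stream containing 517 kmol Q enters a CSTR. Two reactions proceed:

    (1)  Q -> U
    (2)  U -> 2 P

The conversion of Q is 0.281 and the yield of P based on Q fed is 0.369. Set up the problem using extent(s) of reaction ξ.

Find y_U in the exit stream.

Conversion of Q: Q consumed = 1ξ₁ = 0.281 × 517 → ξ₁ = 145.3 kmol.
Yield of P: 2ξ₂ / 517 = 0.369 → ξ₂ = 95.39 kmol.
Outlet amounts (n = n₀ + Σ ν·ξ):
  Q: 517 − 1(145.3) = 371.7
  U: 0 + 1(145.3) − 1(95.39) = 49.89
  P: 0 + 2(95.39) = 190.8
Total out = 612.4 kmol; y_U = 49.89 / 612.4 = 0.08147.

0.0815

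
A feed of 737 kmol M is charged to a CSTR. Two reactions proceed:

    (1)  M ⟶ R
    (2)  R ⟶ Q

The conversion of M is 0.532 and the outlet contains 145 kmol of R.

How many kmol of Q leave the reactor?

Conversion of M: M consumed = 1ξ₁ = 0.532 × 737 → ξ₁ = 392.1 kmol.
R balance: n_R = 0 + 1ξ₁ − 1ξ₂ = 145 → ξ₂ = (1·392.1 − 145)/1 = 247.1 kmol.
Outlet amounts (n = n₀ + Σ ν·ξ):
  M: 737 − 1(392.1) = 344.9
  R: 0 + 1(392.1) − 1(247.1) = 145
  Q: 0 + 1(247.1) = 247.1

247 kmol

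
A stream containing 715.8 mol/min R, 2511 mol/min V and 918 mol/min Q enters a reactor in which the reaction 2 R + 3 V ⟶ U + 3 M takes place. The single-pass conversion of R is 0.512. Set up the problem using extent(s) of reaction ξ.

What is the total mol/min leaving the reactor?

3960 mol/min

R reacted = 0.512 × 715.8 = 366.5 mol/min; ν_R = −2, so ξ = 366.5/2 = 183.2 mol/min.
Outlet amounts (n = n₀ + ν ξ):
  R: 715.8 − 2(183.2) = 349.3
  V: 2511 − 3(183.2) = 1961
  U: 0 + 1(183.2) = 183.2
  M: 0 + 3(183.2) = 549.7
  Q: 918 (inert)
Total out = 349.3 + 1961 + 183.2 + 549.7 + 918 = 3962 mol/min.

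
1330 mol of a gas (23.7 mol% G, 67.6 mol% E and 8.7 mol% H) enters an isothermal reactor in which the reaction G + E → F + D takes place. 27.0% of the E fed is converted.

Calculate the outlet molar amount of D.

243 mol

E reacted = 0.27 × 899.1 = 242.8 mol; ν_E = −1, so ξ = 242.8/1 = 242.8 mol.
Outlet amounts (n = n₀ + ν ξ):
  G: 315.2 − 1(242.8) = 72.46
  E: 899.1 − 1(242.8) = 656.3
  F: 0 + 1(242.8) = 242.8
  D: 0 + 1(242.8) = 242.8
  H: 115.7 (inert)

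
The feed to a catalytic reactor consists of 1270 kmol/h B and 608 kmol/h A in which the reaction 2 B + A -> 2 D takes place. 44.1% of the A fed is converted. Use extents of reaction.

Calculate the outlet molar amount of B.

A reacted = 0.441 × 608 = 268.1 kmol/h; ν_A = −1, so ξ = 268.1/1 = 268.1 kmol/h.
Outlet amounts (n = n₀ + ν ξ):
  B: 1270 − 2(268.1) = 733.7
  A: 608 − 1(268.1) = 339.9
  D: 0 + 2(268.1) = 536.3

734 kmol/h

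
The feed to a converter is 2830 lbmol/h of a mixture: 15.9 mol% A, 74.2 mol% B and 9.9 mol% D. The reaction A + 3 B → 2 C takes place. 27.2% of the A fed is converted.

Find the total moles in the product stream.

2590 lbmol/h

A reacted = 0.272 × 450 = 122.4 lbmol/h; ν_A = −1, so ξ = 122.4/1 = 122.4 lbmol/h.
Outlet amounts (n = n₀ + ν ξ):
  A: 450 − 1(122.4) = 327.6
  B: 2100 − 3(122.4) = 1733
  C: 0 + 2(122.4) = 244.8
  D: 280.2 (inert)
Total out = 327.6 + 1733 + 244.8 + 280.2 = 2585 lbmol/h.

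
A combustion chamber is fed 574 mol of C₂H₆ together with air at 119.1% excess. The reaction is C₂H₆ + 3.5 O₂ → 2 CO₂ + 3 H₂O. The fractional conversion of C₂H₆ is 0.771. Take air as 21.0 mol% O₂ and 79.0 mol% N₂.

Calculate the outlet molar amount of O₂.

Stoichiometric O₂ = 3.5 × 574 = 2009 mol; O₂ fed = 2009 × 2.191 = 4402 mol.
N₂ fed = 4402 × 79/21 = 16560 mol.
Fuel reacted = 0.771 × 574 → ξ = 442.6 mol.
Outlet (n = n₀ + ν ξ):
  C₂H₆: 574 − 1(442.6) = 131.4
  O₂: 4402 − 3.5(442.6) = 2853
  N₂: 16560 (inert)
  CO₂: 0 + 2(442.6) = 885.1
  H₂O: 0 + 3(442.6) = 1328

2850 mol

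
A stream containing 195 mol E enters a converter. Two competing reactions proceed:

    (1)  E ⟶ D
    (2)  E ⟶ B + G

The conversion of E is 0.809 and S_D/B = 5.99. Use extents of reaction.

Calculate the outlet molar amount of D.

135 mol

Conversion of E: E consumed = 0.809 × 195 = 157.8 mol = 1ξ₁ + 1ξ₂.
Selectivity: 1ξ₁ / (1ξ₂) = 5.99 → ξ₁ = 5.99 ξ₂.
Substitute: (1·5.99 + 1) ξ₂ = 157.8 → ξ₂ = 22.57 mol, ξ₁ = 135.2 mol.
Outlet amounts (n = n₀ + Σ ν·ξ):
  E: 195 − 1(135.2) − 1(22.57) = 37.25
  D: 0 + 1(135.2) = 135.2
  B: 0 + 1(22.57) = 22.57
  G: 0 + 1(22.57) = 22.57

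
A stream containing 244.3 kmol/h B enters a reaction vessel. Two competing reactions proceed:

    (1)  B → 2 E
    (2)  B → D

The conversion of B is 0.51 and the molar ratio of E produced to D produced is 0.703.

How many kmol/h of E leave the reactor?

Conversion of B: B consumed = 0.51 × 244.3 = 124.6 kmol/h = 1ξ₁ + 1ξ₂.
Selectivity: 2ξ₁ / (1ξ₂) = 0.703 → ξ₁ = 0.3515 ξ₂.
Substitute: (1·0.3515 + 1) ξ₂ = 124.6 → ξ₂ = 92.19 kmol/h, ξ₁ = 32.4 kmol/h.
Outlet amounts (n = n₀ + Σ ν·ξ):
  B: 244.3 − 1(32.4) − 1(92.19) = 119.7
  E: 0 + 2(32.4) = 64.81
  D: 0 + 1(92.19) = 92.19

64.8 kmol/h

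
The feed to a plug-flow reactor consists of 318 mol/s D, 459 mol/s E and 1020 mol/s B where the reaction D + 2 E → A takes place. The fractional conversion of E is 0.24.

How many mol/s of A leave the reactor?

E reacted = 0.24 × 459 = 110.2 mol/s; ν_E = −2, so ξ = 110.2/2 = 55.08 mol/s.
Outlet amounts (n = n₀ + ν ξ):
  D: 318 − 1(55.08) = 262.9
  E: 459 − 2(55.08) = 348.8
  A: 0 + 1(55.08) = 55.08
  B: 1020 (inert)

55.1 mol/s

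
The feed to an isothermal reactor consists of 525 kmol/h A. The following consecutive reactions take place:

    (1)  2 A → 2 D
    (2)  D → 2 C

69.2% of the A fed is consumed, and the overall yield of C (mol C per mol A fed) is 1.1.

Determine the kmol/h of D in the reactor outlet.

74.5 kmol/h

Conversion of A: A consumed = 2ξ₁ = 0.692 × 525 → ξ₁ = 181.6 kmol/h.
Yield of C: 2ξ₂ / 525 = 1.1 → ξ₂ = 288.8 kmol/h.
Outlet amounts (n = n₀ + Σ ν·ξ):
  A: 525 − 2(181.6) = 161.7
  D: 0 + 2(181.6) − 1(288.8) = 74.55
  C: 0 + 2(288.8) = 577.5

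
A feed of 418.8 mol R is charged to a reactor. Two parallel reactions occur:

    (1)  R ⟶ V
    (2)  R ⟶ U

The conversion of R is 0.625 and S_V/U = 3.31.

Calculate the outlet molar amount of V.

201 mol

Conversion of R: R consumed = 0.625 × 418.8 = 261.8 mol = 1ξ₁ + 1ξ₂.
Selectivity: 1ξ₁ / (1ξ₂) = 3.31 → ξ₁ = 3.31 ξ₂.
Substitute: (1·3.31 + 1) ξ₂ = 261.8 → ξ₂ = 60.73 mol, ξ₁ = 201 mol.
Outlet amounts (n = n₀ + Σ ν·ξ):
  R: 418.8 − 1(201) − 1(60.73) = 157.1
  V: 0 + 1(201) = 201
  U: 0 + 1(60.73) = 60.73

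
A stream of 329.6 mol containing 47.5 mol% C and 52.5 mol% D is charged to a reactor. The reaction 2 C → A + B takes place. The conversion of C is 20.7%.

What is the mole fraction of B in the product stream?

C reacted = 0.207 × 156.6 = 32.41 mol; ν_C = −2, so ξ = 32.41/2 = 16.2 mol.
Outlet amounts (n = n₀ + ν ξ):
  C: 156.6 − 2(16.2) = 124.2
  A: 0 + 1(16.2) = 16.2
  B: 0 + 1(16.2) = 16.2
  D: 173 (inert)
Total out = 329.6 mol; y_B = 16.2 / 329.6 = 0.04916.

0.0492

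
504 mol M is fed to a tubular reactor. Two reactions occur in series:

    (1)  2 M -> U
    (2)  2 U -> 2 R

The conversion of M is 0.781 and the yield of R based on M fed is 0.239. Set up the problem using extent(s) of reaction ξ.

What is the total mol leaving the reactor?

Conversion of M: M consumed = 2ξ₁ = 0.781 × 504 → ξ₁ = 196.8 mol.
Yield of R: 2ξ₂ / 504 = 0.239 → ξ₂ = 60.23 mol.
Outlet amounts (n = n₀ + Σ ν·ξ):
  M: 504 − 2(196.8) = 110.4
  U: 0 + 1(196.8) − 2(60.23) = 76.36
  R: 0 + 2(60.23) = 120.5
Total out = 110.4 + 76.36 + 120.5 = 307.2 mol.

307 mol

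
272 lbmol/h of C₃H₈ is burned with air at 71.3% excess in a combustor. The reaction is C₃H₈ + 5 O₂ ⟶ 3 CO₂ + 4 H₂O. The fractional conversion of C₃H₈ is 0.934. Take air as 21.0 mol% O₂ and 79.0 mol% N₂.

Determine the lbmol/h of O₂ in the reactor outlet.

Stoichiometric O₂ = 5 × 272 = 1360 lbmol/h; O₂ fed = 1360 × 1.713 = 2330 lbmol/h.
N₂ fed = 2330 × 79/21 = 8764 lbmol/h.
Fuel reacted = 0.934 × 272 → ξ = 254 lbmol/h.
Outlet (n = n₀ + ν ξ):
  C₃H₈: 272 − 1(254) = 17.95
  O₂: 2330 − 5(254) = 1059
  N₂: 8764 (inert)
  CO₂: 0 + 3(254) = 762.1
  H₂O: 0 + 4(254) = 1016

1060 lbmol/h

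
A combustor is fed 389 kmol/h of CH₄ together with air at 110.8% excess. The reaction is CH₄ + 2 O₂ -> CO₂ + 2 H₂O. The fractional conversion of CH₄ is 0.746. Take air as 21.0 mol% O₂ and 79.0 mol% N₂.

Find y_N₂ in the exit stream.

Stoichiometric O₂ = 2 × 389 = 778 kmol/h; O₂ fed = 778 × 2.108 = 1640 kmol/h.
N₂ fed = 1640 × 79/21 = 6170 kmol/h.
Fuel reacted = 0.746 × 389 → ξ = 290.2 kmol/h.
Outlet (n = n₀ + ν ξ):
  CH₄: 389 − 1(290.2) = 98.81
  O₂: 1640 − 2(290.2) = 1060
  N₂: 6170 (inert)
  CO₂: 0 + 1(290.2) = 290.2
  H₂O: 0 + 2(290.2) = 580.4
Total out = 8199 kmol/h; y_N₂ = 6170 / 8199 = 0.7525.

0.753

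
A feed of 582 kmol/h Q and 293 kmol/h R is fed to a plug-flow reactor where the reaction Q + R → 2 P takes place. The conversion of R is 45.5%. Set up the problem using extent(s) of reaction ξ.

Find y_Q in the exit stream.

R reacted = 0.455 × 293 = 133.3 kmol/h; ν_R = −1, so ξ = 133.3/1 = 133.3 kmol/h.
Outlet amounts (n = n₀ + ν ξ):
  Q: 582 − 1(133.3) = 448.7
  R: 293 − 1(133.3) = 159.7
  P: 0 + 2(133.3) = 266.6
Total out = 875 kmol/h; y_Q = 448.7 / 875 = 0.5128.

0.513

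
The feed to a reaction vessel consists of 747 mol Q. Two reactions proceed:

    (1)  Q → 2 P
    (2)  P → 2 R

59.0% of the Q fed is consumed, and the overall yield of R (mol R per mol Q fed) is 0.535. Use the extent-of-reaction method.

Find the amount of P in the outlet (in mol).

Conversion of Q: Q consumed = 1ξ₁ = 0.59 × 747 → ξ₁ = 440.7 mol.
Yield of R: 2ξ₂ / 747 = 0.535 → ξ₂ = 199.8 mol.
Outlet amounts (n = n₀ + Σ ν·ξ):
  Q: 747 − 1(440.7) = 306.3
  P: 0 + 2(440.7) − 1(199.8) = 681.6
  R: 0 + 2(199.8) = 399.6

682 mol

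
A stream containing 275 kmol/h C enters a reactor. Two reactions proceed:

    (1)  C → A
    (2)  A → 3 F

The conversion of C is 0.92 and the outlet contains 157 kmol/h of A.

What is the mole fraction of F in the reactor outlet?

0.617

Conversion of C: C consumed = 1ξ₁ = 0.92 × 275 → ξ₁ = 253 kmol/h.
A balance: n_A = 0 + 1ξ₁ − 1ξ₂ = 157 → ξ₂ = (1·253 − 157)/1 = 96 kmol/h.
Outlet amounts (n = n₀ + Σ ν·ξ):
  C: 275 − 1(253) = 22
  A: 0 + 1(253) − 1(96) = 157
  F: 0 + 3(96) = 288
Total out = 467 kmol/h; y_F = 288 / 467 = 0.6167.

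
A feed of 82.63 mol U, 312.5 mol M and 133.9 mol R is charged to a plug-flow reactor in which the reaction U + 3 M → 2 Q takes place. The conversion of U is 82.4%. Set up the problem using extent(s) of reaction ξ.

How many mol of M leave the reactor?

108 mol

U reacted = 0.824 × 82.63 = 68.09 mol; ν_U = −1, so ξ = 68.09/1 = 68.09 mol.
Outlet amounts (n = n₀ + ν ξ):
  U: 82.63 − 1(68.09) = 14.54
  M: 312.5 − 3(68.09) = 108.2
  Q: 0 + 2(68.09) = 136.2
  R: 133.9 (inert)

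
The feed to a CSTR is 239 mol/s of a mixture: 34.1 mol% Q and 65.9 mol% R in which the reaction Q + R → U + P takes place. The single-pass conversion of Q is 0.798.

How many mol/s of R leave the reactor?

92.5 mol/s

Q reacted = 0.798 × 81.5 = 65.04 mol/s; ν_Q = −1, so ξ = 65.04/1 = 65.04 mol/s.
Outlet amounts (n = n₀ + ν ξ):
  Q: 81.5 − 1(65.04) = 16.46
  R: 157.5 − 1(65.04) = 92.46
  U: 0 + 1(65.04) = 65.04
  P: 0 + 1(65.04) = 65.04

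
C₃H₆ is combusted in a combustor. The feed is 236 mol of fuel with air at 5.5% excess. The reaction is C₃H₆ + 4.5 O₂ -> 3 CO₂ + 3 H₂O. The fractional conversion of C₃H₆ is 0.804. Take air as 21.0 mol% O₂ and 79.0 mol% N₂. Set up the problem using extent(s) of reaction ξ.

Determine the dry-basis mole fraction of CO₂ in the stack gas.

Stoichiometric O₂ = 4.5 × 236 = 1062 mol; O₂ fed = 1062 × 1.055 = 1120 mol.
N₂ fed = 1120 × 79/21 = 4215 mol.
Fuel reacted = 0.804 × 236 → ξ = 189.7 mol.
Outlet (n = n₀ + ν ξ):
  C₃H₆: 236 − 1(189.7) = 46.26
  O₂: 1120 − 4.5(189.7) = 266.6
  N₂: 4215 (inert)
  CO₂: 0 + 3(189.7) = 569.2
  H₂O: 0 + 3(189.7) = 569.2
Dry total = 5097 mol; y_CO₂ (dry) = 569.2 / 5097 = 0.1117.

0.112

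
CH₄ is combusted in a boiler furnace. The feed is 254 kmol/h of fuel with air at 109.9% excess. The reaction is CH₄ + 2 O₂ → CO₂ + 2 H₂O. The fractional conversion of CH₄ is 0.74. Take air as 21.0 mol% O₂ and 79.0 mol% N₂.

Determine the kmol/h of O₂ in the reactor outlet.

690 kmol/h

Stoichiometric O₂ = 2 × 254 = 508 kmol/h; O₂ fed = 508 × 2.099 = 1066 kmol/h.
N₂ fed = 1066 × 79/21 = 4011 kmol/h.
Fuel reacted = 0.74 × 254 → ξ = 188 kmol/h.
Outlet (n = n₀ + ν ξ):
  CH₄: 254 − 1(188) = 66.04
  O₂: 1066 − 2(188) = 690.4
  N₂: 4011 (inert)
  CO₂: 0 + 1(188) = 188
  H₂O: 0 + 2(188) = 375.9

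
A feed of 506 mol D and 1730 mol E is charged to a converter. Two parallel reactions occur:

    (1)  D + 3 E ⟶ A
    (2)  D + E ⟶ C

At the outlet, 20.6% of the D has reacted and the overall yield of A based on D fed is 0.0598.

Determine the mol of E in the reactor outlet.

Yield of A: 1ξ₁ / 506 = 0.0598 → ξ₁ = 30.26 mol.
Conversion of D: 1ξ₁ + 1ξ₂ = 0.206 × 506 = 104.2 → ξ₂ = 73.98 mol.
Outlet amounts (n = n₀ + Σ ν·ξ):
  D: 506 − 1(30.26) − 1(73.98) = 401.8
  E: 1730 − 3(30.26) − 1(73.98) = 1565
  A: 0 + 1(30.26) = 30.26
  C: 0 + 1(73.98) = 73.98

1570 mol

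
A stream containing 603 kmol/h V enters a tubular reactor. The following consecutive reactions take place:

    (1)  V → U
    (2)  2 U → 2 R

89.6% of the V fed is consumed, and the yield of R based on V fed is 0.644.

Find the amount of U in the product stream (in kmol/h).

152 kmol/h

Conversion of V: V consumed = 1ξ₁ = 0.896 × 603 → ξ₁ = 540.3 kmol/h.
Yield of R: 2ξ₂ / 603 = 0.644 → ξ₂ = 194.2 kmol/h.
Outlet amounts (n = n₀ + Σ ν·ξ):
  V: 603 − 1(540.3) = 62.71
  U: 0 + 1(540.3) − 2(194.2) = 152
  R: 0 + 2(194.2) = 388.3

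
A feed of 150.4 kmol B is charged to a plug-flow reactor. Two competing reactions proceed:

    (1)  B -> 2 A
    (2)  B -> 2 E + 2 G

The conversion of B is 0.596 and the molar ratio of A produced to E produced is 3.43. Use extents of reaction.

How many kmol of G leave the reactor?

Conversion of B: B consumed = 0.596 × 150.4 = 89.64 kmol = 1ξ₁ + 1ξ₂.
Selectivity: 2ξ₁ / (2ξ₂) = 3.43 → ξ₁ = 3.43 ξ₂.
Substitute: (1·3.43 + 1) ξ₂ = 89.64 → ξ₂ = 20.23 kmol, ξ₁ = 69.4 kmol.
Outlet amounts (n = n₀ + Σ ν·ξ):
  B: 150.4 − 1(69.4) − 1(20.23) = 60.76
  A: 0 + 2(69.4) = 138.8
  E: 0 + 2(20.23) = 40.47
  G: 0 + 2(20.23) = 40.47

40.5 kmol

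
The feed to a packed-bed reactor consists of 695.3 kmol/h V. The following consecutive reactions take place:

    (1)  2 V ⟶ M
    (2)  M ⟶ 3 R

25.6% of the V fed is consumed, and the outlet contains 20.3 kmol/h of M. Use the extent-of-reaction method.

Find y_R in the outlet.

Conversion of V: V consumed = 2ξ₁ = 0.256 × 695.3 → ξ₁ = 89 kmol/h.
M balance: n_M = 0 + 1ξ₁ − 1ξ₂ = 20.3 → ξ₂ = (1·89 − 20.3)/1 = 68.7 kmol/h.
Outlet amounts (n = n₀ + Σ ν·ξ):
  V: 695.3 − 2(89) = 517.3
  M: 0 + 1(89) − 1(68.7) = 20.3
  R: 0 + 3(68.7) = 206.1
Total out = 743.7 kmol/h; y_R = 206.1 / 743.7 = 0.2771.

0.277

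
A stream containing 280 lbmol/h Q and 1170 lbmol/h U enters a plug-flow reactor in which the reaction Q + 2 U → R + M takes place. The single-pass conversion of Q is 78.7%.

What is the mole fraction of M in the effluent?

Q reacted = 0.787 × 280 = 220.4 lbmol/h; ν_Q = −1, so ξ = 220.4/1 = 220.4 lbmol/h.
Outlet amounts (n = n₀ + ν ξ):
  Q: 280 − 1(220.4) = 59.64
  U: 1170 − 2(220.4) = 729.3
  R: 0 + 1(220.4) = 220.4
  M: 0 + 1(220.4) = 220.4
Total out = 1230 lbmol/h; y_M = 220.4 / 1230 = 0.1792.

0.179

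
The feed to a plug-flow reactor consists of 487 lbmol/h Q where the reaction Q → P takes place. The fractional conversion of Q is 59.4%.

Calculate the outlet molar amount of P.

Q reacted = 0.594 × 487 = 289.3 lbmol/h; ν_Q = −1, so ξ = 289.3/1 = 289.3 lbmol/h.
Outlet amounts (n = n₀ + ν ξ):
  Q: 487 − 1(289.3) = 197.7
  P: 0 + 1(289.3) = 289.3

289 lbmol/h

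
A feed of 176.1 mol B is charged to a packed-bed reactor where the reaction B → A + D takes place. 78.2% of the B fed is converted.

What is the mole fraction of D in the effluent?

0.439

B reacted = 0.782 × 176.1 = 137.7 mol; ν_B = −1, so ξ = 137.7/1 = 137.7 mol.
Outlet amounts (n = n₀ + ν ξ):
  B: 176.1 − 1(137.7) = 38.39
  A: 0 + 1(137.7) = 137.7
  D: 0 + 1(137.7) = 137.7
Total out = 313.8 mol; y_D = 137.7 / 313.8 = 0.4388.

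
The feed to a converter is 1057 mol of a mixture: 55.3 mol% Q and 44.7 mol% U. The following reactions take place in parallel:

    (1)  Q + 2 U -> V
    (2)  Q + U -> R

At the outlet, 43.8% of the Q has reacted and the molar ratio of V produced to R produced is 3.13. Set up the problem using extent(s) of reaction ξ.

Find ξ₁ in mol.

Conversion of Q: Q consumed = 0.438 × 584.5 = 256 mol = 1ξ₁ + 1ξ₂.
Selectivity: 1ξ₁ / (1ξ₂) = 3.13 → ξ₁ = 3.13 ξ₂.
Substitute: (1·3.13 + 1) ξ₂ = 256 → ξ₂ = 61.99 mol, ξ₁ = 194 mol.
Outlet amounts (n = n₀ + Σ ν·ξ):
  Q: 584.5 − 1(194) − 1(61.99) = 328.5
  U: 472.5 − 2(194) − 1(61.99) = 22.43
  V: 0 + 1(194) = 194
  R: 0 + 1(61.99) = 61.99

ξ₁ = 194 mol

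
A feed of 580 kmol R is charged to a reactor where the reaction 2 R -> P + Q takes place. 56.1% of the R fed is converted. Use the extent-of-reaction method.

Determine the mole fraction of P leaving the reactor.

0.281

R reacted = 0.561 × 580 = 325.4 kmol; ν_R = −2, so ξ = 325.4/2 = 162.7 kmol.
Outlet amounts (n = n₀ + ν ξ):
  R: 580 − 2(162.7) = 254.6
  P: 0 + 1(162.7) = 162.7
  Q: 0 + 1(162.7) = 162.7
Total out = 580 kmol; y_P = 162.7 / 580 = 0.2805.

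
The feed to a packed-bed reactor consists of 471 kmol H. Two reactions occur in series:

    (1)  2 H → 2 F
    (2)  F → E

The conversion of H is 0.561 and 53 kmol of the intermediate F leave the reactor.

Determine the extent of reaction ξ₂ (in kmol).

ξ₂ = 211 kmol

Conversion of H: H consumed = 2ξ₁ = 0.561 × 471 → ξ₁ = 132.1 kmol.
F balance: n_F = 0 + 2ξ₁ − 1ξ₂ = 53 → ξ₂ = (2·132.1 − 53)/1 = 211.2 kmol.
Outlet amounts (n = n₀ + Σ ν·ξ):
  H: 471 − 2(132.1) = 206.8
  F: 0 + 2(132.1) − 1(211.2) = 53
  E: 0 + 1(211.2) = 211.2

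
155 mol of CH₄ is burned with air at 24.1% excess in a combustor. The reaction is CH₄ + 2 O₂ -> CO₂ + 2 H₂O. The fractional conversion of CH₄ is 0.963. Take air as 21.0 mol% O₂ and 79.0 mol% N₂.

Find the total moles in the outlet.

Stoichiometric O₂ = 2 × 155 = 310 mol; O₂ fed = 310 × 1.241 = 384.7 mol.
N₂ fed = 384.7 × 79/21 = 1447 mol.
Fuel reacted = 0.963 × 155 → ξ = 149.3 mol.
Outlet (n = n₀ + ν ξ):
  CH₄: 155 − 1(149.3) = 5.735
  O₂: 384.7 − 2(149.3) = 86.18
  N₂: 1447 (inert)
  CO₂: 0 + 1(149.3) = 149.3
  H₂O: 0 + 2(149.3) = 298.5
Total out = 5.735 + 86.18 + 1447 + 149.3 + 298.5 = 1987 mol.

1990 mol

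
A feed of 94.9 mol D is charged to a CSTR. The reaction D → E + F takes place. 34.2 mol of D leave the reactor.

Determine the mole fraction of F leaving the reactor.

For D: n = n₀ − 1ξ → 34.2 = 94.9 − 1ξ, giving ξ = 60.7 mol.
Outlet amounts (n = n₀ + ν ξ):
  D: 94.9 − 1(60.7) = 34.2
  E: 0 + 1(60.7) = 60.7
  F: 0 + 1(60.7) = 60.7
Total out = 155.6 mol; y_F = 60.7 / 155.6 = 0.3901.

0.39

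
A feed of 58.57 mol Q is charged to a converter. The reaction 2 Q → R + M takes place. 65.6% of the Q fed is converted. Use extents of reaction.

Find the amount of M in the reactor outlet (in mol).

Q reacted = 0.656 × 58.57 = 38.42 mol; ν_Q = −2, so ξ = 38.42/2 = 19.21 mol.
Outlet amounts (n = n₀ + ν ξ):
  Q: 58.57 − 2(19.21) = 20.15
  R: 0 + 1(19.21) = 19.21
  M: 0 + 1(19.21) = 19.21

19.2 mol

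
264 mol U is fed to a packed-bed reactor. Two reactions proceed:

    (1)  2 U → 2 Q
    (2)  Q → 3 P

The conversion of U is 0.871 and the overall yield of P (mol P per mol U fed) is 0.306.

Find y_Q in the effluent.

Conversion of U: U consumed = 2ξ₁ = 0.871 × 264 → ξ₁ = 115 mol.
Yield of P: 3ξ₂ / 264 = 0.306 → ξ₂ = 26.93 mol.
Outlet amounts (n = n₀ + Σ ν·ξ):
  U: 264 − 2(115) = 34.06
  Q: 0 + 2(115) − 1(26.93) = 203
  P: 0 + 3(26.93) = 80.78
Total out = 317.9 mol; y_Q = 203 / 317.9 = 0.6387.

0.639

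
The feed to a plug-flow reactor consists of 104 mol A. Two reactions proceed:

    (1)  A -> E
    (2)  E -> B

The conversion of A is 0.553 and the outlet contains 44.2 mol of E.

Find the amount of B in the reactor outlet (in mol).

Conversion of A: A consumed = 1ξ₁ = 0.553 × 104 → ξ₁ = 57.51 mol.
E balance: n_E = 0 + 1ξ₁ − 1ξ₂ = 44.2 → ξ₂ = (1·57.51 − 44.2)/1 = 13.31 mol.
Outlet amounts (n = n₀ + Σ ν·ξ):
  A: 104 − 1(57.51) = 46.49
  E: 0 + 1(57.51) − 1(13.31) = 44.2
  B: 0 + 1(13.31) = 13.31

13.3 mol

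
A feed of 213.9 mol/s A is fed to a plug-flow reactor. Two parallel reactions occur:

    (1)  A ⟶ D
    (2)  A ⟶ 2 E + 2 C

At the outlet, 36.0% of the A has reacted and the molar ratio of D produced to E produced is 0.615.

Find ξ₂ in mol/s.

Conversion of A: A consumed = 0.36 × 213.9 = 77 mol/s = 1ξ₁ + 1ξ₂.
Selectivity: 1ξ₁ / (2ξ₂) = 0.615 → ξ₁ = 1.23 ξ₂.
Substitute: (1·1.23 + 1) ξ₂ = 77 → ξ₂ = 34.53 mol/s, ξ₁ = 42.47 mol/s.
Outlet amounts (n = n₀ + Σ ν·ξ):
  A: 213.9 − 1(42.47) − 1(34.53) = 136.9
  D: 0 + 1(42.47) = 42.47
  E: 0 + 2(34.53) = 69.06
  C: 0 + 2(34.53) = 69.06

ξ₂ = 34.5 mol/s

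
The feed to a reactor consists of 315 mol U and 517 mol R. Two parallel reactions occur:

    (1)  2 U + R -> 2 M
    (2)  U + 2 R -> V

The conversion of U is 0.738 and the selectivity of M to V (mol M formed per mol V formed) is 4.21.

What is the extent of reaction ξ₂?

ξ₂ = 44.6 mol

Conversion of U: U consumed = 0.738 × 315 = 232.5 mol = 2ξ₁ + 1ξ₂.
Selectivity: 2ξ₁ / (1ξ₂) = 4.21 → ξ₁ = 2.105 ξ₂.
Substitute: (2·2.105 + 1) ξ₂ = 232.5 → ξ₂ = 44.62 mol, ξ₁ = 93.93 mol.
Outlet amounts (n = n₀ + Σ ν·ξ):
  U: 315 − 2(93.93) − 1(44.62) = 82.53
  R: 517 − 1(93.93) − 2(44.62) = 333.8
  M: 0 + 2(93.93) = 187.9
  V: 0 + 1(44.62) = 44.62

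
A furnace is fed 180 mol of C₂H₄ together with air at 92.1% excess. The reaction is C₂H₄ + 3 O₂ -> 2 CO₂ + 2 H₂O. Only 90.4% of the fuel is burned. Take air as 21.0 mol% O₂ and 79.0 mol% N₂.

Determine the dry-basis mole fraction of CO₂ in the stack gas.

0.0679

Stoichiometric O₂ = 3 × 180 = 540 mol; O₂ fed = 540 × 1.921 = 1037 mol.
N₂ fed = 1037 × 79/21 = 3902 mol.
Fuel reacted = 0.904 × 180 → ξ = 162.7 mol.
Outlet (n = n₀ + ν ξ):
  C₂H₄: 180 − 1(162.7) = 17.28
  O₂: 1037 − 3(162.7) = 549.2
  N₂: 3902 (inert)
  CO₂: 0 + 2(162.7) = 325.4
  H₂O: 0 + 2(162.7) = 325.4
Dry total = 4794 mol; y_CO₂ (dry) = 325.4 / 4794 = 0.06788.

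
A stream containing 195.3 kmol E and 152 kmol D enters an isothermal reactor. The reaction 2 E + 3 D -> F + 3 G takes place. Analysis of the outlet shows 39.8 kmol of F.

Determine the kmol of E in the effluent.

116 kmol

For F: n = n₀ + 1ξ → 39.8 = 0 + 1ξ, giving ξ = 39.8 kmol.
Outlet amounts (n = n₀ + ν ξ):
  E: 195.3 − 2(39.8) = 115.7
  D: 152 − 3(39.8) = 32.6
  F: 0 + 1(39.8) = 39.8
  G: 0 + 3(39.8) = 119.4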